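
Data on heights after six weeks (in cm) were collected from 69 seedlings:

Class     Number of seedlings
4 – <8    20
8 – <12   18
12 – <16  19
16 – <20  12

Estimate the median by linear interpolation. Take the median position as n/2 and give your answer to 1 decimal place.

Cumulative frequencies: 20, 38, 57, 69
n = 69; position = n/2 = 34.5.
This falls in the class 8 – <12: L = 8, F = 20, f = 18, h = 4.
Median ≈ 8 + ((34.5 − 20) / 18) × 4 = 11.2222

11.2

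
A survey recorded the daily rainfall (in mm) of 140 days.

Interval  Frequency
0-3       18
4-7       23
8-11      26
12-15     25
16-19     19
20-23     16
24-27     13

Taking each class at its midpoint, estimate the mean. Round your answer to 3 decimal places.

Midpoints: 1.5, 5.5, 9.5, 13.5, 17.5, 21.5, 25.5
Σfm = 18×1.5 + 23×5.5 + 26×9.5 + 25×13.5 + 19×17.5 + 16×21.5 + 13×25.5 = 1746
n = Σf = 140
Mean = 1746 / 140 = 12.4714

12.471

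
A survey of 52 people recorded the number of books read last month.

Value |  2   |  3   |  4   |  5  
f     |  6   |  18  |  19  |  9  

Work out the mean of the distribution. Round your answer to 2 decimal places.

3.60

Values: 2, 3, 4, 5
Σfx = 6×2 + 18×3 + 19×4 + 9×5 = 187
n = Σf = 52
Mean = 187 / 52 = 3.5962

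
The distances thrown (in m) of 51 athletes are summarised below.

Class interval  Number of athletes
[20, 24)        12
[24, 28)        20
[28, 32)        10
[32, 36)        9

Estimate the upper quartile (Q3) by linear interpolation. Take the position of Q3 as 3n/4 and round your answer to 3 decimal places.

Cumulative frequencies: 12, 32, 42, 51
n = 51; position = 3n/4 = 38.25.
This falls in the class [28, 32): L = 28, F = 32, f = 10, h = 4.
Upper quartile ≈ 28 + ((38.25 − 32) / 10) × 4 = 30.5000

30.500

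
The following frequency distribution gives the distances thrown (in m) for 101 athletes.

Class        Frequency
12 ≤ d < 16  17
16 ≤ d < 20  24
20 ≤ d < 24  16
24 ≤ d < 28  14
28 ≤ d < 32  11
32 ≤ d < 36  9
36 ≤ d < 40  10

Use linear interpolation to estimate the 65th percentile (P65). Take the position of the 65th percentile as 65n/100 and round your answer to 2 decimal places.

Cumulative frequencies: 17, 41, 57, 71, 82, 91, 101
n = 101; position = 65n/100 = 65.65.
This falls in the class 24 ≤ d < 28: L = 24, F = 57, f = 14, h = 4.
65th percentile ≈ 24 + ((65.65 − 57) / 14) × 4 = 26.4714

26.47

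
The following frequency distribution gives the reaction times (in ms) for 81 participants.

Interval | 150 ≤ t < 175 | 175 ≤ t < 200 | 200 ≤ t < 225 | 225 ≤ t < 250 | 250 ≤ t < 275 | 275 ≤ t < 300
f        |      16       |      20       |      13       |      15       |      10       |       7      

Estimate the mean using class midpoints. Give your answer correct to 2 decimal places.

213.73

Midpoints: 162.5, 187.5, 212.5, 237.5, 262.5, 287.5
Σfm = 16×162.5 + 20×187.5 + 13×212.5 + 15×237.5 + 10×262.5 + 7×287.5 = 17312.5
n = Σf = 81
Mean = 17312.5 / 81 = 213.7346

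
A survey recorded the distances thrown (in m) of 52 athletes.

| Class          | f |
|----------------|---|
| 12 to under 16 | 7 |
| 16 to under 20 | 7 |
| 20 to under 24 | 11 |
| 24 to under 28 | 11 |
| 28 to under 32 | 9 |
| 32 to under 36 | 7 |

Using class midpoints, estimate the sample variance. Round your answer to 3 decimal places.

Midpoints: 14, 18, 22, 26, 30, 34
n = 52, Σfm = 1260, mean = 24.2308
Σfm² = 32592
Σf(m − x̄)² = Σfm² − (Σfm)²/n = 32592 − 1260²/52 = 2061.2308
Sample variance = 2061.2308 / 51 = 40.4163

40.416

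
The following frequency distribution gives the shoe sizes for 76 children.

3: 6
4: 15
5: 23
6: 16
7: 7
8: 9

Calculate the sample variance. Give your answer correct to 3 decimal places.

2.029

Values: 3, 4, 5, 6, 7, 8
n = 76, Σfx = 410, mean = 5.3947
Σfx² = 2364
Σf(x − x̄)² = Σfx² − (Σfx)²/n = 2364 − 410²/76 = 152.1579
Sample variance = 152.1579 / 75 = 2.0288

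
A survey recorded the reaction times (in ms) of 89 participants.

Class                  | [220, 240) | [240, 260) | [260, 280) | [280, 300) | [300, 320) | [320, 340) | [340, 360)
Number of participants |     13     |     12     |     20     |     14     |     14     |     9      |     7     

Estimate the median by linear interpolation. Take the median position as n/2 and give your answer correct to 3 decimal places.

Cumulative frequencies: 13, 25, 45, 59, 73, 82, 89
n = 89; position = n/2 = 44.5.
This falls in the class [260, 280): L = 260, F = 25, f = 20, h = 20.
Median ≈ 260 + ((44.5 − 25) / 20) × 20 = 279.5000

279.500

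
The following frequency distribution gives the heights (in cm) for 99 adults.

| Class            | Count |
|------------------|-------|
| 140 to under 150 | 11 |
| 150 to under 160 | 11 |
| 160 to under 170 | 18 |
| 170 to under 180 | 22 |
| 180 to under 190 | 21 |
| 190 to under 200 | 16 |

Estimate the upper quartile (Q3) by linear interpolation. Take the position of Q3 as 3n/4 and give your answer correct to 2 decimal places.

185.83

Cumulative frequencies: 11, 22, 40, 62, 83, 99
n = 99; position = 3n/4 = 74.25.
This falls in the class 180 to under 190: L = 180, F = 62, f = 21, h = 10.
Upper quartile ≈ 180 + ((74.25 − 62) / 21) × 10 = 185.8333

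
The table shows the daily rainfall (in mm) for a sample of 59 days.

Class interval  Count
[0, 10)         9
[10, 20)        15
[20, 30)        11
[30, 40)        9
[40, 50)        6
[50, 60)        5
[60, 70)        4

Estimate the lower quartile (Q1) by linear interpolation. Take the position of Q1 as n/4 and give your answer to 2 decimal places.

13.83

Cumulative frequencies: 9, 24, 35, 44, 50, 55, 59
n = 59; position = n/4 = 14.75.
This falls in the class [10, 20): L = 10, F = 9, f = 15, h = 10.
Lower quartile ≈ 10 + ((14.75 − 9) / 15) × 10 = 13.8333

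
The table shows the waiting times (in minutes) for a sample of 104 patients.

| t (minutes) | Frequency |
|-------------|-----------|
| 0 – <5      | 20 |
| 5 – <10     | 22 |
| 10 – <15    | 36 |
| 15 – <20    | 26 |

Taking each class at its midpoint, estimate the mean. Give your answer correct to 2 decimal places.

Midpoints: 2.5, 7.5, 12.5, 17.5
Σfm = 20×2.5 + 22×7.5 + 36×12.5 + 26×17.5 = 1120
n = Σf = 104
Mean = 1120 / 104 = 10.7692

10.77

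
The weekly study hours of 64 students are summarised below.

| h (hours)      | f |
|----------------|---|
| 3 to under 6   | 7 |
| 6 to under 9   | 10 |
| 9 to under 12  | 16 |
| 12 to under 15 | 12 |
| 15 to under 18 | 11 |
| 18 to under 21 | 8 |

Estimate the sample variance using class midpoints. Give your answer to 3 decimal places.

21.134

Midpoints: 4.5, 7.5, 10.5, 13.5, 16.5, 19.5
n = 64, Σfm = 774, mean = 12.0938
Σfm² = 10692
Σf(m − x̄)² = Σfm² − (Σfm)²/n = 10692 − 774²/64 = 1331.4375
Sample variance = 1331.4375 / 63 = 21.1339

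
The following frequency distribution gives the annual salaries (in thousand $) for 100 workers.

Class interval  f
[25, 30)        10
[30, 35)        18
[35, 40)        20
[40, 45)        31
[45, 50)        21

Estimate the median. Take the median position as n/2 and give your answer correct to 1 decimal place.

40.3

Cumulative frequencies: 10, 28, 48, 79, 100
n = 100; position = n/2 = 50.
This falls in the class [40, 45): L = 40, F = 48, f = 31, h = 5.
Median ≈ 40 + ((50 − 48) / 31) × 5 = 40.3226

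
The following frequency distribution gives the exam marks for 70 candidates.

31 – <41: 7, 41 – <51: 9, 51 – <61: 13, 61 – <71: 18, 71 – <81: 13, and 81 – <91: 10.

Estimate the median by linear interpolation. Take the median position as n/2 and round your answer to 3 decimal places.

Cumulative frequencies: 7, 16, 29, 47, 60, 70
n = 70; position = n/2 = 35.
This falls in the class 61 – <71: L = 61, F = 29, f = 18, h = 10.
Median ≈ 61 + ((35 − 29) / 18) × 10 = 64.3333

64.333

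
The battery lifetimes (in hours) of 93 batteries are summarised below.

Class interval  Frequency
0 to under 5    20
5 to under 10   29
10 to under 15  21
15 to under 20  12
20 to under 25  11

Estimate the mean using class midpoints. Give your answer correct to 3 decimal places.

Midpoints: 2.5, 7.5, 12.5, 17.5, 22.5
Σfm = 20×2.5 + 29×7.5 + 21×12.5 + 12×17.5 + 11×22.5 = 987.5
n = Σf = 93
Mean = 987.5 / 93 = 10.6183

10.618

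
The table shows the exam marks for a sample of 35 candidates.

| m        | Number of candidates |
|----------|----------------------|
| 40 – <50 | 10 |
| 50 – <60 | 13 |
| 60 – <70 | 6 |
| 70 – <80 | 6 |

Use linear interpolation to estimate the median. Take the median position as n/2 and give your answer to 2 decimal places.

Cumulative frequencies: 10, 23, 29, 35
n = 35; position = n/2 = 17.5.
This falls in the class 50 – <60: L = 50, F = 10, f = 13, h = 10.
Median ≈ 50 + ((17.5 − 10) / 13) × 10 = 55.7692

55.77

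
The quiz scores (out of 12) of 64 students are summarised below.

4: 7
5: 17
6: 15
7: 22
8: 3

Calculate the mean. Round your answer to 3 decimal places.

Values: 4, 5, 6, 7, 8
Σfx = 7×4 + 17×5 + 15×6 + 22×7 + 3×8 = 381
n = Σf = 64
Mean = 381 / 64 = 5.9531

5.953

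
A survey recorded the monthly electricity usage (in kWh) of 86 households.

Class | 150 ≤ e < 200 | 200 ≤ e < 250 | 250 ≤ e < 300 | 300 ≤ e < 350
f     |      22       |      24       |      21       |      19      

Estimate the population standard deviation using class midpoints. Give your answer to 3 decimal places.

Midpoints: 175, 225, 275, 325
n = 86, Σfm = 21200, mean = 246.5116
Σfm² = 5483750
Σf(m − x̄)² = Σfm² − (Σfm)²/n = 5483750 − 21200²/86 = 257703.4884
Population variance = 257703.4884 / 86 = 2996.5522
Standard deviation = √2996.5522 = 54.7408

54.741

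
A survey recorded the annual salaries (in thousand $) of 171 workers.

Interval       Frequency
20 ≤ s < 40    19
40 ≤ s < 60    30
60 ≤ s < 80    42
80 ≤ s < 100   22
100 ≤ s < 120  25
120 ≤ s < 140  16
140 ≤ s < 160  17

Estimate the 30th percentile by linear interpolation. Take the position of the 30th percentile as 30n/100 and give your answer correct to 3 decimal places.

61.095

Cumulative frequencies: 19, 49, 91, 113, 138, 154, 171
n = 171; position = 30n/100 = 51.3.
This falls in the class 60 ≤ s < 80: L = 60, F = 49, f = 42, h = 20.
30th percentile ≈ 60 + ((51.3 − 49) / 42) × 20 = 61.0952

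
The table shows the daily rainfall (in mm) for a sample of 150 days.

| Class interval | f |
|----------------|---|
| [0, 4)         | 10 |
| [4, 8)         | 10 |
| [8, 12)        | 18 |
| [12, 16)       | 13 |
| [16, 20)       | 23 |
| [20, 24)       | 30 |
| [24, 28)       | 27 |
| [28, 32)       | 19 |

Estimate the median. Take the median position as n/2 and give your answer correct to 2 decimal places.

Cumulative frequencies: 10, 20, 38, 51, 74, 104, 131, 150
n = 150; position = n/2 = 75.
This falls in the class [20, 24): L = 20, F = 74, f = 30, h = 4.
Median ≈ 20 + ((75 − 74) / 30) × 4 = 20.1333

20.13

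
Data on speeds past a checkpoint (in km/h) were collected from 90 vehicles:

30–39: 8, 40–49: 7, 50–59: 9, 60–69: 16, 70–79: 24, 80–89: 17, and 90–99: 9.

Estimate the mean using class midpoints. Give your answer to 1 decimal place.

68.7

Midpoints: 34.5, 44.5, 54.5, 64.5, 74.5, 84.5, 94.5
Σfm = 8×34.5 + 7×44.5 + 9×54.5 + 16×64.5 + 24×74.5 + 17×84.5 + 9×94.5 = 6185
n = Σf = 90
Mean = 6185 / 90 = 68.7222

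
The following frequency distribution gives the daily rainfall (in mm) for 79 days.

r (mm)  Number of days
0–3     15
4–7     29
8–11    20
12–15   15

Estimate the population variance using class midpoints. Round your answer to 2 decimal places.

16.10

Midpoints: 1.5, 5.5, 9.5, 13.5
n = 79, Σfm = 574.5, mean = 7.2722
Σfm² = 5449.75
Σf(m − x̄)² = Σfm² − (Σfm)²/n = 5449.75 − 574.5²/79 = 1271.8987
Population variance = 1271.8987 / 79 = 16.1000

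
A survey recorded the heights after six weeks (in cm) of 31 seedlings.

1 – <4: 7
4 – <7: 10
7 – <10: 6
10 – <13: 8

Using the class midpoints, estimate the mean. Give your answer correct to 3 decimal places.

6.952

Midpoints: 2.5, 5.5, 8.5, 11.5
Σfm = 7×2.5 + 10×5.5 + 6×8.5 + 8×11.5 = 215.5
n = Σf = 31
Mean = 215.5 / 31 = 6.9516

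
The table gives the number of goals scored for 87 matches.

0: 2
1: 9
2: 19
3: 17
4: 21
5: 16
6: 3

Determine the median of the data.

Cumulative frequencies: 2, 11, 30, 47, 68, 84, 87
n = 87, so the median is the value in position (n+1)/2 = 44.
Position 44 falls at value 3.

3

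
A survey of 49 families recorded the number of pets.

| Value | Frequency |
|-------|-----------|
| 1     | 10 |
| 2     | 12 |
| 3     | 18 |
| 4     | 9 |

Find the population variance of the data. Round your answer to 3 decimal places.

Values: 1, 2, 3, 4
n = 49, Σfx = 124, mean = 2.5306
Σfx² = 364
Σf(x − x̄)² = Σfx² − (Σfx)²/n = 364 − 124²/49 = 50.2041
Population variance = 50.2041 / 49 = 1.0246

1.025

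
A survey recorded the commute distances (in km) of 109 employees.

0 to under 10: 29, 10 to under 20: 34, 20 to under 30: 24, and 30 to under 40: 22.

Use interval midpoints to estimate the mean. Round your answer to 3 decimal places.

18.578

Midpoints: 5, 15, 25, 35
Σfm = 29×5 + 34×15 + 24×25 + 22×35 = 2025
n = Σf = 109
Mean = 2025 / 109 = 18.5780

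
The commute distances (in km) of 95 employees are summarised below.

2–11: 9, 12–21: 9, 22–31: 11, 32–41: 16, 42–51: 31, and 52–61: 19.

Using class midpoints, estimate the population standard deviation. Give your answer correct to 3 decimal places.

15.668

Midpoints: 6.5, 16.5, 26.5, 36.5, 46.5, 56.5
n = 95, Σfm = 3597.5, mean = 37.8684
Σfm² = 159553.75
Σf(m − x̄)² = Σfm² − (Σfm)²/n = 159553.75 − 3597.5²/95 = 23322.1053
Population variance = 23322.1053 / 95 = 245.4958
Standard deviation = √245.4958 = 15.6683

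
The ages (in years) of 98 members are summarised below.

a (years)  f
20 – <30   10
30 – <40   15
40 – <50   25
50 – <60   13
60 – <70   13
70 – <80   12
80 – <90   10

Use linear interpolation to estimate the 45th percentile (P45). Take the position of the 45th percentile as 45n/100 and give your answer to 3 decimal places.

47.640

Cumulative frequencies: 10, 25, 50, 63, 76, 88, 98
n = 98; position = 45n/100 = 44.1.
This falls in the class 40 – <50: L = 40, F = 25, f = 25, h = 10.
45th percentile ≈ 40 + ((44.1 − 25) / 25) × 10 = 47.6400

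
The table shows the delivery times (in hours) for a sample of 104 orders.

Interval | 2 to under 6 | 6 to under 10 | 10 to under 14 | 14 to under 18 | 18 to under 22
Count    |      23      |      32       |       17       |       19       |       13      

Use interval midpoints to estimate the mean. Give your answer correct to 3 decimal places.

10.731

Midpoints: 4, 8, 12, 16, 20
Σfm = 23×4 + 32×8 + 17×12 + 19×16 + 13×20 = 1116
n = Σf = 104
Mean = 1116 / 104 = 10.7308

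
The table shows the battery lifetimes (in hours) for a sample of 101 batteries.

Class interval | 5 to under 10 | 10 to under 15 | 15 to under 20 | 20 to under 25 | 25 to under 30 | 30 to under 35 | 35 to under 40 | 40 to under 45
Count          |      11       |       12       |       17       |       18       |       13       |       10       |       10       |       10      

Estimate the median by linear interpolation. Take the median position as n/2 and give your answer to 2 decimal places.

Cumulative frequencies: 11, 23, 40, 58, 71, 81, 91, 101
n = 101; position = n/2 = 50.5.
This falls in the class 20 to under 25: L = 20, F = 40, f = 18, h = 5.
Median ≈ 20 + ((50.5 − 40) / 18) × 5 = 22.9167

22.92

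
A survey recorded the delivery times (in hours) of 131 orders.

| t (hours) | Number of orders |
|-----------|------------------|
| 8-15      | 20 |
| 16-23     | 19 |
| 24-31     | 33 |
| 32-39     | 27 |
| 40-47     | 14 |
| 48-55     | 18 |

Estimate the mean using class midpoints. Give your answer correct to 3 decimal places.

30.553

Midpoints: 11.5, 19.5, 27.5, 35.5, 43.5, 51.5
Σfm = 20×11.5 + 19×19.5 + 33×27.5 + 27×35.5 + 14×43.5 + 18×51.5 = 4002.5
n = Σf = 131
Mean = 4002.5 / 131 = 30.5534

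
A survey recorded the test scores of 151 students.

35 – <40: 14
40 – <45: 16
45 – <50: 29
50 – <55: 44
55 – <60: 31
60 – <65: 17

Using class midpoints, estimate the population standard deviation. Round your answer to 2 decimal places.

Midpoints: 37.5, 42.5, 47.5, 52.5, 57.5, 62.5
n = 151, Σfm = 7737.5, mean = 51.2417
Σfm² = 404193.75
Σf(m − x̄)² = Σfm² − (Σfm)²/n = 404193.75 − 7737.5²/151 = 7710.9272
Population variance = 7710.9272 / 151 = 51.0657
Standard deviation = √51.0657 = 7.1460

7.15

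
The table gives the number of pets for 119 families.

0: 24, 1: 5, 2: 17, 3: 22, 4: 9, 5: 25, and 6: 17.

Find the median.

3

Cumulative frequencies: 24, 29, 46, 68, 77, 102, 119
n = 119, so the median is the value in position (n+1)/2 = 60.
Position 60 falls at value 3.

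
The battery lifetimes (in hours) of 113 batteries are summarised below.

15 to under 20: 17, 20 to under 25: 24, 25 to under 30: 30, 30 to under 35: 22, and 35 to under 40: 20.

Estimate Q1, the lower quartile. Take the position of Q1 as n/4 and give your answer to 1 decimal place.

Cumulative frequencies: 17, 41, 71, 93, 113
n = 113; position = n/4 = 28.25.
This falls in the class 20 to under 25: L = 20, F = 17, f = 24, h = 5.
Lower quartile ≈ 20 + ((28.25 − 17) / 24) × 5 = 22.3438

22.3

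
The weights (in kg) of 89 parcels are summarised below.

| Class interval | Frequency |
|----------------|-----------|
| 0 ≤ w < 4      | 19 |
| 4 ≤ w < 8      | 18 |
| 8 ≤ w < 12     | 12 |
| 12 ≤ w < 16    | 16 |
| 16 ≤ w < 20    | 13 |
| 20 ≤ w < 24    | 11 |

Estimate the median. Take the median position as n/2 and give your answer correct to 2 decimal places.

10.50

Cumulative frequencies: 19, 37, 49, 65, 78, 89
n = 89; position = n/2 = 44.5.
This falls in the class 8 ≤ w < 12: L = 8, F = 37, f = 12, h = 4.
Median ≈ 8 + ((44.5 − 37) / 12) × 4 = 10.5000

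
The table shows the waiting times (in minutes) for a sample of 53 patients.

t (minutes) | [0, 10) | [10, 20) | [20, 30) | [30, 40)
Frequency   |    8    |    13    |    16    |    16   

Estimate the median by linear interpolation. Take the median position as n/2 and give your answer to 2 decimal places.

Cumulative frequencies: 8, 21, 37, 53
n = 53; position = n/2 = 26.5.
This falls in the class [20, 30): L = 20, F = 21, f = 16, h = 10.
Median ≈ 20 + ((26.5 − 21) / 16) × 10 = 23.4375

23.44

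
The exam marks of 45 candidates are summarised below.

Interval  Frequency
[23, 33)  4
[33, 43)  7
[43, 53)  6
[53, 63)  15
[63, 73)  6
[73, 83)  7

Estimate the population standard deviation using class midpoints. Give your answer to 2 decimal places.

Midpoints: 28, 38, 48, 58, 68, 78
n = 45, Σfm = 2490, mean = 55.3333
Σfm² = 147860
Σf(m − x̄)² = Σfm² − (Σfm)²/n = 147860 − 2490²/45 = 10080.0000
Population variance = 10080.0000 / 45 = 224.0000
Standard deviation = √224.0000 = 14.9666

14.97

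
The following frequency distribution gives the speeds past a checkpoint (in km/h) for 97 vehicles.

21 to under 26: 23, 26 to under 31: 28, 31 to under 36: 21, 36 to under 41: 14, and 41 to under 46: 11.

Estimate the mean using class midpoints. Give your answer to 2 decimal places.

Midpoints: 23.5, 28.5, 33.5, 38.5, 43.5
Σfm = 23×23.5 + 28×28.5 + 21×33.5 + 14×38.5 + 11×43.5 = 3059.5
n = Σf = 97
Mean = 3059.5 / 97 = 31.5412

31.54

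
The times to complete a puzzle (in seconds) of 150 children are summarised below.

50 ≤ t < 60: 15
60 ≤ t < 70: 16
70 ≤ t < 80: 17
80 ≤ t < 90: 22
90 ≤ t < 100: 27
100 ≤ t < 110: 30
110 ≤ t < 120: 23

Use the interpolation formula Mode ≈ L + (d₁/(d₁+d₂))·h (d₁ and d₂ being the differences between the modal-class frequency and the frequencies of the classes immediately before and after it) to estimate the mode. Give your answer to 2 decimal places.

Modal class: 100 ≤ t < 110 (highest frequency 30).
d₁ = 30 − 27 = 3, d₂ = 30 − 23 = 7
Mode ≈ 100 + (3/(3+7)) × 10 = 100 + 3.0000 = 103.0000

103.00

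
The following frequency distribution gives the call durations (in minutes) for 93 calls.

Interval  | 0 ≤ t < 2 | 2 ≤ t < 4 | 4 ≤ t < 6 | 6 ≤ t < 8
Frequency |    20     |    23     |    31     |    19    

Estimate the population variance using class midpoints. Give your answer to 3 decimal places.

4.352

Midpoints: 1, 3, 5, 7
n = 93, Σfm = 377, mean = 4.0538
Σfm² = 1933
Σf(m − x̄)² = Σfm² − (Σfm)²/n = 1933 − 377²/93 = 404.7312
Population variance = 404.7312 / 93 = 4.3519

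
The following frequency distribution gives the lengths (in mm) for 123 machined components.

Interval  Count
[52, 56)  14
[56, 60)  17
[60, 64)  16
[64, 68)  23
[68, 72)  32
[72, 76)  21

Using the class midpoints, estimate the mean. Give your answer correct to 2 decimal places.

Midpoints: 54, 58, 62, 66, 70, 74
Σfm = 14×54 + 17×58 + 16×62 + 23×66 + 32×70 + 21×74 = 8046
n = Σf = 123
Mean = 8046 / 123 = 65.4146

65.41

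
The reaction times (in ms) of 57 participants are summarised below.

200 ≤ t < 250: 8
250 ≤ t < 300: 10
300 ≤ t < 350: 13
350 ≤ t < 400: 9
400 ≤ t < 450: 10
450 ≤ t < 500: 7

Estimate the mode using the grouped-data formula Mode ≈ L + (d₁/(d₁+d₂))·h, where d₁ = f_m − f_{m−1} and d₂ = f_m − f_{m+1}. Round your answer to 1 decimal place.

Modal class: 300 ≤ t < 350 (highest frequency 13).
d₁ = 13 − 10 = 3, d₂ = 13 − 9 = 4
Mode ≈ 300 + (3/(3+4)) × 50 = 300 + 21.4286 = 321.4286

321.4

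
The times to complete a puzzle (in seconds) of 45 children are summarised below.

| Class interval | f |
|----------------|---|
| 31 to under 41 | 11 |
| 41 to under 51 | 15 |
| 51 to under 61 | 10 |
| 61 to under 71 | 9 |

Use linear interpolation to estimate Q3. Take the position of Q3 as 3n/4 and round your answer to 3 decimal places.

Cumulative frequencies: 11, 26, 36, 45
n = 45; position = 3n/4 = 33.75.
This falls in the class 51 to under 61: L = 51, F = 26, f = 10, h = 10.
Upper quartile ≈ 51 + ((33.75 − 26) / 10) × 10 = 58.7500

58.750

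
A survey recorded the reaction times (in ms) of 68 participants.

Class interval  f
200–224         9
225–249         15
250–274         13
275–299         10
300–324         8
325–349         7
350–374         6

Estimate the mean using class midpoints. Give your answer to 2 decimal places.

275.97

Midpoints: 212, 237, 262, 287, 312, 337, 362
Σfm = 9×212 + 15×237 + 13×262 + 10×287 + 8×312 + 7×337 + 6×362 = 18766
n = Σf = 68
Mean = 18766 / 68 = 275.9706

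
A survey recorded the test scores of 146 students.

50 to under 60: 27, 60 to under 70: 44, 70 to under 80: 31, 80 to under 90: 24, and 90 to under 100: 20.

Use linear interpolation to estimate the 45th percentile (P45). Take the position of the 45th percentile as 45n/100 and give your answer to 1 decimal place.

Cumulative frequencies: 27, 71, 102, 126, 146
n = 146; position = 45n/100 = 65.7.
This falls in the class 60 to under 70: L = 60, F = 27, f = 44, h = 10.
45th percentile ≈ 60 + ((65.7 − 27) / 44) × 10 = 68.7955

68.8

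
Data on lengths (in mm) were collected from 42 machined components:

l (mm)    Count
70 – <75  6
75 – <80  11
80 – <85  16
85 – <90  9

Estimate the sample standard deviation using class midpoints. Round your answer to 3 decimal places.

Midpoints: 72.5, 77.5, 82.5, 87.5
n = 42, Σfm = 3395, mean = 80.8333
Σfm² = 275412.5
Σf(m − x̄)² = Σfm² − (Σfm)²/n = 275412.5 − 3395²/42 = 983.3333
Sample variance = 983.3333 / 41 = 23.9837
Standard deviation = √23.9837 = 4.8973

4.897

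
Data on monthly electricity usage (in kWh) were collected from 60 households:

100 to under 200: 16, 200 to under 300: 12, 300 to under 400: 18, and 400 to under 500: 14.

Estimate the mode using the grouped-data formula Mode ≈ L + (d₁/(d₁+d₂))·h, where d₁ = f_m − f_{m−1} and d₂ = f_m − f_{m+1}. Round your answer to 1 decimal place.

Modal class: 300 to under 400 (highest frequency 18).
d₁ = 18 − 12 = 6, d₂ = 18 − 14 = 4
Mode ≈ 300 + (6/(6+4)) × 100 = 300 + 60.0000 = 360.0000

360.0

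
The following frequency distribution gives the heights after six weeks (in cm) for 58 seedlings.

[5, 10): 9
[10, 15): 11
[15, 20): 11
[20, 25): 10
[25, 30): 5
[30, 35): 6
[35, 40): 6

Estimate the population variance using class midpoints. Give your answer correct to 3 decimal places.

89.752

Midpoints: 7.5, 12.5, 17.5, 22.5, 27.5, 32.5, 37.5
n = 58, Σfm = 1180, mean = 20.3448
Σfm² = 29212.5
Σf(m − x̄)² = Σfm² − (Σfm)²/n = 29212.5 − 1180²/58 = 5205.6034
Population variance = 5205.6034 / 58 = 89.7518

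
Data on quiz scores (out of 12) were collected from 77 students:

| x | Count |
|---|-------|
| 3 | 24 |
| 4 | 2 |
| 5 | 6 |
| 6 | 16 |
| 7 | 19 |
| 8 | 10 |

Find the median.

Cumulative frequencies: 24, 26, 32, 48, 67, 77
n = 77, so the median is the value in position (n+1)/2 = 39.
Position 39 falls at value 6.

6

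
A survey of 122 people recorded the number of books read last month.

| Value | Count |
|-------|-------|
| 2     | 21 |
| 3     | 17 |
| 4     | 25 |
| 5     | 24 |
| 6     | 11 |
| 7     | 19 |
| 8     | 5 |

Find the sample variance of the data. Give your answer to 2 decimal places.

3.19

Values: 2, 3, 4, 5, 6, 7, 8
n = 122, Σfx = 552, mean = 4.5246
Σfx² = 2884
Σf(x − x̄)² = Σfx² − (Σfx)²/n = 2884 − 552²/122 = 386.4262
Sample variance = 386.4262 / 121 = 3.1936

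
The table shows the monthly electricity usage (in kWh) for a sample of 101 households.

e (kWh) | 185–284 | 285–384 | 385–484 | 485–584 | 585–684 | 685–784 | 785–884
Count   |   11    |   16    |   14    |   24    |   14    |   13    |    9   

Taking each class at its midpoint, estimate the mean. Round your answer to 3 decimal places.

Midpoints: 234.5, 334.5, 434.5, 534.5, 634.5, 734.5, 834.5
Σfm = 11×234.5 + 16×334.5 + 14×434.5 + 24×534.5 + 14×634.5 + 13×734.5 + 9×834.5 = 52784.5
n = Σf = 101
Mean = 52784.5 / 101 = 522.6188

522.619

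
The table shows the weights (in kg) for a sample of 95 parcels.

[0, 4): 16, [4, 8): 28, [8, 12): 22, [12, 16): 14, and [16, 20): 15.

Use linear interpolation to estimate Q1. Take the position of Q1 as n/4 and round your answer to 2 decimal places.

Cumulative frequencies: 16, 44, 66, 80, 95
n = 95; position = n/4 = 23.75.
This falls in the class [4, 8): L = 4, F = 16, f = 28, h = 4.
Lower quartile ≈ 4 + ((23.75 − 16) / 28) × 4 = 5.1071

5.11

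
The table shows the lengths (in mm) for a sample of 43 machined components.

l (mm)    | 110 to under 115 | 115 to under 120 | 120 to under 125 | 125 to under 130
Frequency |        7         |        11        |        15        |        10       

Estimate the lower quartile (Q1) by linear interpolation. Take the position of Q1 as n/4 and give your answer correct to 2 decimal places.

Cumulative frequencies: 7, 18, 33, 43
n = 43; position = n/4 = 10.75.
This falls in the class 115 to under 120: L = 115, F = 7, f = 11, h = 5.
Lower quartile ≈ 115 + ((10.75 − 7) / 11) × 5 = 116.7045

116.70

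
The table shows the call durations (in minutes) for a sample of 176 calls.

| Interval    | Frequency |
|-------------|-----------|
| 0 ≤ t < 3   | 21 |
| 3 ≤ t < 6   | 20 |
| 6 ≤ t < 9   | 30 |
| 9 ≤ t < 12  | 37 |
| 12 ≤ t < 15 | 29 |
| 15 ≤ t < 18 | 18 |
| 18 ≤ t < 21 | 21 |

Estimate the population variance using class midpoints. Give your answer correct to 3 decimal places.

Midpoints: 1.5, 4.5, 7.5, 10.5, 13.5, 16.5, 19.5
n = 176, Σfm = 1833, mean = 10.4148
Σfm² = 24390
Σf(m − x̄)² = Σfm² − (Σfm)²/n = 24390 − 1833²/176 = 5299.7216
Population variance = 5299.7216 / 176 = 30.1121

30.112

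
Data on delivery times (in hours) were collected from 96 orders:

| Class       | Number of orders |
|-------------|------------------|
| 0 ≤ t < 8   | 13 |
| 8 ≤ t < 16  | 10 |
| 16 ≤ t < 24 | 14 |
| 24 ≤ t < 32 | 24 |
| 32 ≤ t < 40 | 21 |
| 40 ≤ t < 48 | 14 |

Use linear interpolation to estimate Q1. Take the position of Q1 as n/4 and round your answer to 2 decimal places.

Cumulative frequencies: 13, 23, 37, 61, 82, 96
n = 96; position = n/4 = 24.
This falls in the class 16 ≤ t < 24: L = 16, F = 23, f = 14, h = 8.
Lower quartile ≈ 16 + ((24 − 23) / 14) × 8 = 16.5714

16.57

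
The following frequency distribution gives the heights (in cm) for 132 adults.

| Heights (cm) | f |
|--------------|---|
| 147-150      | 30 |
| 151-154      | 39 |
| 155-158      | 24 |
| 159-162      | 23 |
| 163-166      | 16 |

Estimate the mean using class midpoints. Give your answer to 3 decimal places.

155.167

Midpoints: 148.5, 152.5, 156.5, 160.5, 164.5
Σfm = 30×148.5 + 39×152.5 + 24×156.5 + 23×160.5 + 16×164.5 = 20482
n = Σf = 132
Mean = 20482 / 132 = 155.1667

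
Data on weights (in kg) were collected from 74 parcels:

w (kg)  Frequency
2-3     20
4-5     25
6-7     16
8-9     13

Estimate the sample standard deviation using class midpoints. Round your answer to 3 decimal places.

Midpoints: 2.5, 4.5, 6.5, 8.5
n = 74, Σfm = 377, mean = 5.0946
Σfm² = 2246.5
Σf(m − x̄)² = Σfm² − (Σfm)²/n = 2246.5 − 377²/74 = 325.8378
Sample variance = 325.8378 / 73 = 4.4635
Standard deviation = √4.4635 = 2.1127

2.113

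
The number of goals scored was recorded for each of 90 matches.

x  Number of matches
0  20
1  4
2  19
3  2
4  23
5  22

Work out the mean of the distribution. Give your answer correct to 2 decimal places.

2.78

Values: 0, 1, 2, 3, 4, 5
Σfx = 20×0 + 4×1 + 19×2 + 2×3 + 23×4 + 22×5 = 250
n = Σf = 90
Mean = 250 / 90 = 2.7778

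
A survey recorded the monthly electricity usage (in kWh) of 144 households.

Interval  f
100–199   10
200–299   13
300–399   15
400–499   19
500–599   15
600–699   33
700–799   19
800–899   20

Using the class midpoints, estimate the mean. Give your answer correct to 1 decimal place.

Midpoints: 149.5, 249.5, 349.5, 449.5, 549.5, 649.5, 749.5, 849.5
Σfm = 10×149.5 + 13×249.5 + 15×349.5 + 19×449.5 + 15×549.5 + 33×649.5 + 19×749.5 + 20×849.5 = 79428
n = Σf = 144
Mean = 79428 / 144 = 551.5833

551.6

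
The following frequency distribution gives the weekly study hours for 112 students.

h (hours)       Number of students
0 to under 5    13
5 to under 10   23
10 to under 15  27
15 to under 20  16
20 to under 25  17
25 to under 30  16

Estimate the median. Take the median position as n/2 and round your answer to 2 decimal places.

Cumulative frequencies: 13, 36, 63, 79, 96, 112
n = 112; position = n/2 = 56.
This falls in the class 10 to under 15: L = 10, F = 36, f = 27, h = 5.
Median ≈ 10 + ((56 − 36) / 27) × 5 = 13.7037

13.70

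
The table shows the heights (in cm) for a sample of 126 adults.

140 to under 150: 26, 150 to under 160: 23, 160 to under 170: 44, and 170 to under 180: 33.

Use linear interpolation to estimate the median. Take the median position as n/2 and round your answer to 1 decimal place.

163.2

Cumulative frequencies: 26, 49, 93, 126
n = 126; position = n/2 = 63.
This falls in the class 160 to under 170: L = 160, F = 49, f = 44, h = 10.
Median ≈ 160 + ((63 − 49) / 44) × 10 = 163.1818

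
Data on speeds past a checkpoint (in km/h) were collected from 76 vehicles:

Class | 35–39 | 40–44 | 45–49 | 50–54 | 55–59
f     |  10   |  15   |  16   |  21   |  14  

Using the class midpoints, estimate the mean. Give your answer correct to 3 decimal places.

Midpoints: 37, 42, 47, 52, 57
Σfm = 10×37 + 15×42 + 16×47 + 21×52 + 14×57 = 3642
n = Σf = 76
Mean = 3642 / 76 = 47.9211

47.921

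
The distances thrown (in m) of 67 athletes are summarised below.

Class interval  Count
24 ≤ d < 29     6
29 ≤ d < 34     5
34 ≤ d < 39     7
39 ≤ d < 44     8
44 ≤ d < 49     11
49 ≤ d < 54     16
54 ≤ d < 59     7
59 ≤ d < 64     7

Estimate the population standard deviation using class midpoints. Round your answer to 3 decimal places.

10.267

Midpoints: 26.5, 31.5, 36.5, 41.5, 46.5, 51.5, 56.5, 61.5
n = 67, Σfm = 3065.5, mean = 45.7537
Σfm² = 147320.75
Σf(m − x̄)² = Σfm² − (Σfm)²/n = 147320.75 − 3065.5²/67 = 7062.6866
Population variance = 7062.6866 / 67 = 105.4132
Standard deviation = √105.4132 = 10.2671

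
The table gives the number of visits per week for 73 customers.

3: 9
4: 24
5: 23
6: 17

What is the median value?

Cumulative frequencies: 9, 33, 56, 73
n = 73, so the median is the value in position (n+1)/2 = 37.
Position 37 falls at value 5.

5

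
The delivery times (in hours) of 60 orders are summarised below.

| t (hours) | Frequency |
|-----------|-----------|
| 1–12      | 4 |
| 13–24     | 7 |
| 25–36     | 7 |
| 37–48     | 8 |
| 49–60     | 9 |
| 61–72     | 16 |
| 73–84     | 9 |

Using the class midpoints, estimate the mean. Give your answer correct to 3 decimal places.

Midpoints: 6.5, 18.5, 30.5, 42.5, 54.5, 66.5, 78.5
Σfm = 4×6.5 + 7×18.5 + 7×30.5 + 8×42.5 + 9×54.5 + 16×66.5 + 9×78.5 = 2970
n = Σf = 60
Mean = 2970 / 60 = 49.5000

49.500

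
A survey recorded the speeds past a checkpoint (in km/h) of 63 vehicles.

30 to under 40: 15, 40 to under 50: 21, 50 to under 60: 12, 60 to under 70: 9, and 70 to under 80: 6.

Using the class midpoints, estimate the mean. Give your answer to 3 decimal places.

Midpoints: 35, 45, 55, 65, 75
Σfm = 15×35 + 21×45 + 12×55 + 9×65 + 6×75 = 3165
n = Σf = 63
Mean = 3165 / 63 = 50.2381

50.238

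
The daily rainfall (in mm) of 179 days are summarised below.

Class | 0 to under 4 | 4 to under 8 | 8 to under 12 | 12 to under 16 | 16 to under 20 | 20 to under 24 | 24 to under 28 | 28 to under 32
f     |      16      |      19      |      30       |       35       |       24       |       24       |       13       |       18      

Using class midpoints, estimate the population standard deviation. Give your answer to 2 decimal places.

Midpoints: 2, 6, 10, 14, 18, 22, 26, 30
n = 179, Σfm = 2774, mean = 15.4972
Σfm² = 54988
Σf(m − x̄)² = Σfm² − (Σfm)²/n = 54988 − 2774²/179 = 11998.7486
Population variance = 11998.7486 / 179 = 67.0321
Standard deviation = √67.0321 = 8.1873

8.19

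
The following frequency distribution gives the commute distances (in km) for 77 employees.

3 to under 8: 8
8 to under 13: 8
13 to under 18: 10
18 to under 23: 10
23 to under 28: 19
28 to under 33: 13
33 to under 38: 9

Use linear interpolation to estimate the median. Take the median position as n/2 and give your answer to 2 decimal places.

23.66

Cumulative frequencies: 8, 16, 26, 36, 55, 68, 77
n = 77; position = n/2 = 38.5.
This falls in the class 23 to under 28: L = 23, F = 36, f = 19, h = 5.
Median ≈ 23 + ((38.5 − 36) / 19) × 5 = 23.6579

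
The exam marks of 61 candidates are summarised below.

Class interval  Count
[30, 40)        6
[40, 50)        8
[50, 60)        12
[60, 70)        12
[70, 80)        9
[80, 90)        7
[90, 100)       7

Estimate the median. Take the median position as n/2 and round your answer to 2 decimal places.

Cumulative frequencies: 6, 14, 26, 38, 47, 54, 61
n = 61; position = n/2 = 30.5.
This falls in the class [60, 70): L = 60, F = 26, f = 12, h = 10.
Median ≈ 60 + ((30.5 − 26) / 12) × 10 = 63.7500

63.75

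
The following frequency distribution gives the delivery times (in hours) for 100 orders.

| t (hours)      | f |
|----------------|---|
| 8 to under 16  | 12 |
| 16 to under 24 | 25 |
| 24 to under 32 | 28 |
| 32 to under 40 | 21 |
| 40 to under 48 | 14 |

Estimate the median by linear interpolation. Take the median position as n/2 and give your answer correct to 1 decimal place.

27.7

Cumulative frequencies: 12, 37, 65, 86, 100
n = 100; position = n/2 = 50.
This falls in the class 24 to under 32: L = 24, F = 37, f = 28, h = 8.
Median ≈ 24 + ((50 − 37) / 28) × 8 = 27.7143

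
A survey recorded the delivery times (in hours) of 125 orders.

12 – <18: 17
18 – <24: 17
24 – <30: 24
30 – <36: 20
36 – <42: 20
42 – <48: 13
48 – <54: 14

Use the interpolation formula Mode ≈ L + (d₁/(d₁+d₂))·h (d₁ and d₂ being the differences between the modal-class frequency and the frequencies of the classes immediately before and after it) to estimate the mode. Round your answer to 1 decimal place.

27.8

Modal class: 24 – <30 (highest frequency 24).
d₁ = 24 − 17 = 7, d₂ = 24 − 20 = 4
Mode ≈ 24 + (7/(7+4)) × 6 = 24 + 3.8182 = 27.8182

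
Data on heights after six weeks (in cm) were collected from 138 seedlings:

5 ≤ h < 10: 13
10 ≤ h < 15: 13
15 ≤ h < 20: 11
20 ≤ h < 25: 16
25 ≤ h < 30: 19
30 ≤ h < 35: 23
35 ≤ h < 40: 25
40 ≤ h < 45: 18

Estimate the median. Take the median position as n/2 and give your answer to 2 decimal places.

Cumulative frequencies: 13, 26, 37, 53, 72, 95, 120, 138
n = 138; position = n/2 = 69.
This falls in the class 25 ≤ h < 30: L = 25, F = 53, f = 19, h = 5.
Median ≈ 25 + ((69 − 53) / 19) × 5 = 29.2105

29.21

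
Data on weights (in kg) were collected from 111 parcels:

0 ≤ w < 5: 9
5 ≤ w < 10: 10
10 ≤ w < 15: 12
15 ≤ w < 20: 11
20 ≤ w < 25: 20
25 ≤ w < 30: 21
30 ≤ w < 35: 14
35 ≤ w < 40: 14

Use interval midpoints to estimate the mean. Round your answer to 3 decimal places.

22.050

Midpoints: 2.5, 7.5, 12.5, 17.5, 22.5, 27.5, 32.5, 37.5
Σfm = 9×2.5 + 10×7.5 + 12×12.5 + 11×17.5 + 20×22.5 + 21×27.5 + 14×32.5 + 14×37.5 = 2447.5
n = Σf = 111
Mean = 2447.5 / 111 = 22.0495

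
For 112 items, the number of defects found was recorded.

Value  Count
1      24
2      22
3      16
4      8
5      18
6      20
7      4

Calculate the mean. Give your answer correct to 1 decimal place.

3.4

Values: 1, 2, 3, 4, 5, 6, 7
Σfx = 24×1 + 22×2 + 16×3 + 8×4 + 18×5 + 20×6 + 4×7 = 386
n = Σf = 112
Mean = 386 / 112 = 3.4464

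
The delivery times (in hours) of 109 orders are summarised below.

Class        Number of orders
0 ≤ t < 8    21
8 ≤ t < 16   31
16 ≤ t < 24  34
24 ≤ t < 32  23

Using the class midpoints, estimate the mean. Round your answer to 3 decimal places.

16.330

Midpoints: 4, 12, 20, 28
Σfm = 21×4 + 31×12 + 34×20 + 23×28 = 1780
n = Σf = 109
Mean = 1780 / 109 = 16.3303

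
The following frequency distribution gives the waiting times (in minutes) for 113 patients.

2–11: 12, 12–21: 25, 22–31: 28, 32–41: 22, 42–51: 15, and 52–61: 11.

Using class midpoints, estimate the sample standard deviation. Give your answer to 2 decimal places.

14.72

Midpoints: 6.5, 16.5, 26.5, 36.5, 46.5, 56.5
n = 113, Σfm = 3354.5, mean = 29.6858
Σfm² = 123834.25
Σf(m − x̄)² = Σfm² − (Σfm)²/n = 123834.25 − 3354.5²/113 = 24253.0973
Sample variance = 24253.0973 / 112 = 216.5455
Standard deviation = √216.5455 = 14.7155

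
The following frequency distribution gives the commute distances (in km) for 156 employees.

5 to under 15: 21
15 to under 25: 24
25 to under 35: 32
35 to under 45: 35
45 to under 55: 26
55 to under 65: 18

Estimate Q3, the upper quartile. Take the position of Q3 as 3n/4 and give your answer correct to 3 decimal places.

46.923

Cumulative frequencies: 21, 45, 77, 112, 138, 156
n = 156; position = 3n/4 = 117.
This falls in the class 45 to under 55: L = 45, F = 112, f = 26, h = 10.
Upper quartile ≈ 45 + ((117 − 112) / 26) × 10 = 46.9231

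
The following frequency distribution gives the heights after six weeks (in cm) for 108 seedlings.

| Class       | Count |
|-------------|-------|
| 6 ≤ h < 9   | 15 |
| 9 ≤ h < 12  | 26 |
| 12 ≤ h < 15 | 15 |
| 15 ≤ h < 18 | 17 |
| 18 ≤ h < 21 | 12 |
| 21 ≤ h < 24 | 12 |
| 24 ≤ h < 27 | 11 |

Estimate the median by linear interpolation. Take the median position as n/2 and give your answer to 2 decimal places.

Cumulative frequencies: 15, 41, 56, 73, 85, 97, 108
n = 108; position = n/2 = 54.
This falls in the class 12 ≤ h < 15: L = 12, F = 41, f = 15, h = 3.
Median ≈ 12 + ((54 − 41) / 15) × 3 = 14.6000

14.60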